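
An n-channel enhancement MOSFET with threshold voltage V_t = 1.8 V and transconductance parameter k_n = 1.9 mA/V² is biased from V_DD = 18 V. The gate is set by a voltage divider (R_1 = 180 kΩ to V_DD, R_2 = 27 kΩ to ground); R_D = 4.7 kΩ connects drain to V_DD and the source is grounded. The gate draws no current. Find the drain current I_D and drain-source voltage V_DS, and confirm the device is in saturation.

V_G = V_DD·R_2/(R_1+R_2) = 18×27/207 = 2.35 V. With the source grounded, V_GS = V_G = 2.35 V.
Assume saturation: I_D = (k_n/2)(V_GS − V_t)² = (1.9/2)×(2.35 − 1.8)² = 0.95×0.548² = 0.285 mA.
V_DS = V_DD − I_D·R_D = 18 − 0.285×4.7 = 16.7 V.
Saturation requires V_DS ≥ V_GS − V_t = 0.548 V; 16.7 ≥ 0.548 ✓.

I_D ≈ 0.29 mA, V_DS ≈ 17 V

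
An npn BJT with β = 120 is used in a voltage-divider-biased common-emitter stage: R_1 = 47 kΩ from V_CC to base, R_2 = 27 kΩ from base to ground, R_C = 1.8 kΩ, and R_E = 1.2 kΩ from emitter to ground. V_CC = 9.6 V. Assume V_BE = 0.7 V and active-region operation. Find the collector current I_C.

Thevenize the base divider: V_Th = V_CC·R_2/(R_1+R_2) = 9.6×27/74 = 3.5 V, R_Th = R_1‖R_2 = 17.1 kΩ.
Base-emitter loop: V_Th = I_B·R_Th + V_BE + (β+1)I_B·R_E, so I_B = (3.5 − 0.7) / (17.1 + 121×1.2) = 0.0173 mA.
I_C = β·I_B = 120×0.0173 = 2.07 mA, and I_E = (β+1)I_B = 2.09 mA.
V_CE = V_CC − I_C·R_C − I_E·R_E = 9.6 − 2.07×1.8 − 2.09×1.2 = 3.36 V.
V_CE = 3.36 V > 0.2 V confirms active-region operation.

I_C ≈ 2.1 mA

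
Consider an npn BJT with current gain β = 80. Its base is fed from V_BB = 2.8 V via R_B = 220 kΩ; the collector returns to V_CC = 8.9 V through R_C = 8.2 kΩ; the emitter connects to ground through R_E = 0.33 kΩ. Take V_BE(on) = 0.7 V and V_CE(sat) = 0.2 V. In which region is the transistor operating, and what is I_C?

Assume active. Base-emitter loop: I_B = (V_BB − V_BE)/(R_B + (β+1)R_E) = (2.8 − 0.7)/(220 + 81×0.33) = 0.00851 mA.
I_C = β·I_B = 80×0.00851 = 0.681 mA.
V_CE = V_CC − I_C·R_C − I_E·R_E = 8.9 − 0.681×8.2 − 0.689×0.33 = 3.09 V > V_CE(sat), so the active-region assumption holds.

active; I_C ≈ 0.68 mA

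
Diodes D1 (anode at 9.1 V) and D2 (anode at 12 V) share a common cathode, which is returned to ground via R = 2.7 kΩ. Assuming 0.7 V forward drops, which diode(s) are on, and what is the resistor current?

Assume both conduct. Then node N would need to be at both 9.1−0.7 = 8.4 V and 12−0.7 = 11.3 V, which is impossible.
Assume only D2 conducts: V_N = 12 − 0.7 = 11.3 V, so I_R = 11.3/2.7 = 4.19 mA.
Check D1: its anode-to-cathode voltage is 9.1 − 11.3 = -2.2 V < 0.7 V, so it is off. The assumption is consistent.

Only D2 conducts; I_R ≈ 4.2 mA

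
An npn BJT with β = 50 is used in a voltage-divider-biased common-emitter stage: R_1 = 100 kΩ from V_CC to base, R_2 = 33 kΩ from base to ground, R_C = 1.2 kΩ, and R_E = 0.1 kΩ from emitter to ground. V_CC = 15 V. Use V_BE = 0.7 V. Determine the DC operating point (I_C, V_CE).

Thevenize the base divider: V_Th = V_CC·R_2/(R_1+R_2) = 15×33/133 = 3.72 V, R_Th = R_1‖R_2 = 24.8 kΩ.
Base-emitter loop: V_Th = I_B·R_Th + V_BE + (β+1)I_B·R_E, so I_B = (3.72 − 0.7) / (24.8 + 51×0.1) = 0.101 mA.
I_C = β·I_B = 50×0.101 = 5.05 mA, and I_E = (β+1)I_B = 5.15 mA.
V_CE = V_CC − I_C·R_C − I_E·R_E = 15 − 5.05×1.2 − 5.15×0.1 = 8.42 V.
V_CE = 8.42 V > 0.2 V confirms active-region operation.

I_C ≈ 5.1 mA, V_CE ≈ 8.4 V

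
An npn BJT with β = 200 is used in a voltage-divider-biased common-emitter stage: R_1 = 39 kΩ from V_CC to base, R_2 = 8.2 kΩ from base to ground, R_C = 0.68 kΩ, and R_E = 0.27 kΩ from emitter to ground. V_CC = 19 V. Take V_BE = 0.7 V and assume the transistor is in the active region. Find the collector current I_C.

I_C ≈ 8.5 mA

Thevenize the base divider: V_Th = V_CC·R_2/(R_1+R_2) = 19×8.2/47.2 = 3.3 V, R_Th = R_1‖R_2 = 6.78 kΩ.
Base-emitter loop: V_Th = I_B·R_Th + V_BE + (β+1)I_B·R_E, so I_B = (3.3 − 0.7) / (6.78 + 201×0.27) = 0.0426 mA.
I_C = β·I_B = 200×0.0426 = 8.52 mA, and I_E = (β+1)I_B = 8.56 mA.
V_CE = V_CC − I_C·R_C − I_E·R_E = 19 − 8.52×0.68 − 8.56×0.27 = 10.9 V.
V_CE = 10.9 V > 0.2 V confirms active-region operation.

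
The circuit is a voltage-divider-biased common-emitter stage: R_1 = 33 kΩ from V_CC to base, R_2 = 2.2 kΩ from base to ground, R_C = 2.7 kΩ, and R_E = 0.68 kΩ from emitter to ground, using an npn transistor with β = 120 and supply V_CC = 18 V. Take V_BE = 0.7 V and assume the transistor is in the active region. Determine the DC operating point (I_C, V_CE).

I_C ≈ 0.6 mA, V_CE ≈ 16 V

Thevenize the base divider: V_Th = V_CC·R_2/(R_1+R_2) = 18×2.2/35.2 = 1.12 V, R_Th = R_1‖R_2 = 2.06 kΩ.
Base-emitter loop: V_Th = I_B·R_Th + V_BE + (β+1)I_B·R_E, so I_B = (1.12 − 0.7) / (2.06 + 121×0.68) = 0.00504 mA.
I_C = β·I_B = 120×0.00504 = 0.605 mA, and I_E = (β+1)I_B = 0.61 mA.
V_CE = V_CC − I_C·R_C − I_E·R_E = 18 − 0.605×2.7 − 0.61×0.68 = 16 V.
V_CE = 16 V > 0.2 V confirms active-region operation.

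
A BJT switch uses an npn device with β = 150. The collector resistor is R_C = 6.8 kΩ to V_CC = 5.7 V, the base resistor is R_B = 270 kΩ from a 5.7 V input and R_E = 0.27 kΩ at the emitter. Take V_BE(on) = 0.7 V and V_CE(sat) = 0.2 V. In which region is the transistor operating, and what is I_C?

Assume active: I_B = (5.7 − 0.7)/(270 + 151×0.27) = 0.0161 mA, I_C = β·I_B = 2.41 mA.
Then V_CE = 5.7 − 2.41×6.8 − 2.43×0.27 = -11.4 V < 0.2 V — the active assumption fails.
Re-solve with V_CE = 0.2 V. KCL at the emitter: V_E/R_E = (V_BB−0.7−V_E)/R_B + (V_CC−0.2−V_E)/R_C, giving V_E = 0.215 V.
I_C = (V_CC − 0.2 − V_E)/R_C = (5.5 − 0.215)/6.8 = 0.777 mA.
Check: I_B = (5 − 0.215)/270 = 0.0177 mA, and β·I_B = 2.66 mA > I_C, confirming saturation.

saturation; I_C ≈ 0.78 mA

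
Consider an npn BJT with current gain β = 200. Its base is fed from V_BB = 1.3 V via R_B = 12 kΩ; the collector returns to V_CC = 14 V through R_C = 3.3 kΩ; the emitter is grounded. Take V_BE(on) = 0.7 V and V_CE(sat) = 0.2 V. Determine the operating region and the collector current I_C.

saturation; I_C ≈ 4.2 mA

Assume active: I_B = (1.3 − 0.7)/12 = 0.05 mA, giving I_C = β·I_B = 10 mA.
But then V_CE = 14 − 10×3.3 = -19 V < V_CE(sat) = 0.2 V — impossible in the active region.
So the transistor is saturated. With V_CE = 0.2 V, I_C = (V_CC − 0.2)/R_C = 13.8/3.3 = 4.18 mA.
Check: β·I_B = 10 mA > I_C = 4.18 mA, confirming saturation.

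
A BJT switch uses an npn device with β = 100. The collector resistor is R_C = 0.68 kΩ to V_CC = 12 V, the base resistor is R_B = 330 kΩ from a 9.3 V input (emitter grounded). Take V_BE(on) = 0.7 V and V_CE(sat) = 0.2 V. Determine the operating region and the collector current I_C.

Assume active. Base-emitter loop: I_B = (V_BB − V_BE)/R_B = (9.3 − 0.7)/330 = 0.0261 mA.
I_C = β·I_B = 100×0.0261 = 2.61 mA.
V_CE = V_CC − I_C·R_C = 12 − 2.61×0.68 = 10.2 V > V_CE(sat), so the active-region assumption holds.

active; I_C ≈ 2.6 mA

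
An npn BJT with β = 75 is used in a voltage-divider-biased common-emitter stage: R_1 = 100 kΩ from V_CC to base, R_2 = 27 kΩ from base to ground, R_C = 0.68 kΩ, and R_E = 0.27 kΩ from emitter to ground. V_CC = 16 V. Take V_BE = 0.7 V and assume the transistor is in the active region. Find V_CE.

Thevenize the base divider: V_Th = V_CC·R_2/(R_1+R_2) = 16×27/127 = 3.4 V, R_Th = R_1‖R_2 = 21.3 kΩ.
Base-emitter loop: V_Th = I_B·R_Th + V_BE + (β+1)I_B·R_E, so I_B = (3.4 − 0.7) / (21.3 + 76×0.27) = 0.0647 mA.
I_C = β·I_B = 75×0.0647 = 4.85 mA, and I_E = (β+1)I_B = 4.91 mA.
V_CE = V_CC − I_C·R_C − I_E·R_E = 16 − 4.85×0.68 − 4.91×0.27 = 11.4 V.
V_CE = 11.4 V > 0.2 V confirms active-region operation.

V_CE ≈ 11 V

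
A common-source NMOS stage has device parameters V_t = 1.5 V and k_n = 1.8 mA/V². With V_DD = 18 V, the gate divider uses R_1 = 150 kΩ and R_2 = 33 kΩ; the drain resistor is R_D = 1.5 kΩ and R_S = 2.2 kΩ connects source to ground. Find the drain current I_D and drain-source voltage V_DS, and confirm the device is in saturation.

V_G = V_DD·R_2/(R_1+R_2) = 18×33/183 = 3.25 V.
Assume saturation: I_D = (k_n/2)(V_GS − V_t)² with V_GS = V_G − I_D·R_S = 3.25 − 2.2·I_D.
Substituting gives 4.36·I_D² − 7.91·I_D + 2.74 = 0, with roots I_D = 0.466 or 1.35 mA.
The root I_D = 1.35 mA gives V_GS = 0.275 V ≤ V_t, so take I_D = 0.466 mA.
Then V_GS = 2.22 V and V_DS = V_DD − I_D(R_D+R_S) = 18 − 0.466×3.7 = 16.3 V.
Saturation requires V_DS ≥ V_GS − V_t = 0.72 V; 16.3 ≥ 0.72 ✓.

I_D ≈ 0.47 mA, V_DS ≈ 16 V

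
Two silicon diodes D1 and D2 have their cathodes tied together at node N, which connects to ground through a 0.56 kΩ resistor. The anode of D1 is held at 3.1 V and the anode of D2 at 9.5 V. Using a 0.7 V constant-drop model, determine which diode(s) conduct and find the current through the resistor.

Assume both conduct. Then node N would need to be at both 3.1−0.7 = 2.4 V and 9.5−0.7 = 8.8 V, which is impossible.
Assume only D2 conducts: V_N = 9.5 − 0.7 = 8.8 V, so I_R = 8.8/0.56 = 15.7 mA.
Check D1: its anode-to-cathode voltage is 3.1 − 8.8 = -5.7 V < 0.7 V, so it is off. The assumption is consistent.

Only D2 conducts; I_R ≈ 16 mA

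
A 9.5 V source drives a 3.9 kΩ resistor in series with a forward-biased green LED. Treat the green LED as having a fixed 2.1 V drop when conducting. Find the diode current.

I ≈ 1.9 mA

KVL around the loop: 9.5 = V_D + I·R = 2.1 + I × 3.9 kΩ.
So I = (9.5 − 2.1) / 3.9 kΩ = 7.4 / 3.9 = 1.9 mA.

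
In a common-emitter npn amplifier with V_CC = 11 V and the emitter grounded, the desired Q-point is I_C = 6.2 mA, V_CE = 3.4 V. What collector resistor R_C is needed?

R_C ≈ 1.2 kΩ

Collector loop: V_CC = I_C·R_C + V_CE.
R_C = (V_CC − V_CE)/I_C = (11 − 3.4)/6.2 = 1.23 kΩ.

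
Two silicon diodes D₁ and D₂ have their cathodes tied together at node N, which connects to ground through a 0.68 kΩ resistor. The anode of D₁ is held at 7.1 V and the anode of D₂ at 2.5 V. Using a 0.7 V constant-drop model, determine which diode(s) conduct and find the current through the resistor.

Assume both conduct. Then node N would need to be at both 7.1−0.7 = 6.4 V and 2.5−0.7 = 1.8 V, which is impossible.
Assume only D₁ conducts: V_N = 7.1 − 0.7 = 6.4 V, so I_R = 6.4/0.68 = 9.41 mA.
Check D₂: its anode-to-cathode voltage is 2.5 − 6.4 = -3.9 V < 0.7 V, so it is off. The assumption is consistent.

Only D₁ conducts; I_R ≈ 9.4 mA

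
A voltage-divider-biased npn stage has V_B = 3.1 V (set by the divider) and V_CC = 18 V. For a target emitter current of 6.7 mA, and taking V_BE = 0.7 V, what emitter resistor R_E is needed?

V_E = V_B − V_BE = 3.1 − 0.7 = 2.4 V.
R_E = V_E / I_E = 2.4 / 6.7 = 0.358 kΩ.

R_E ≈ 0.36 kΩ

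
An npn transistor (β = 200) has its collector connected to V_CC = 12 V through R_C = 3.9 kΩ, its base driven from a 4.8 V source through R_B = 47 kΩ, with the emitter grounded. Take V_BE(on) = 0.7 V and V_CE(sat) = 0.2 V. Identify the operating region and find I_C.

Assume active: I_B = (4.8 − 0.7)/47 = 0.0872 mA, giving I_C = β·I_B = 17.4 mA.
But then V_CE = 12 − 17.4×3.9 = -56 V < V_CE(sat) = 0.2 V — impossible in the active region.
So the transistor is saturated. With V_CE = 0.2 V, I_C = (V_CC − 0.2)/R_C = 11.8/3.9 = 3.03 mA.
Check: β·I_B = 17.4 mA > I_C = 3.03 mA, confirming saturation.

saturation; I_C ≈ 3 mA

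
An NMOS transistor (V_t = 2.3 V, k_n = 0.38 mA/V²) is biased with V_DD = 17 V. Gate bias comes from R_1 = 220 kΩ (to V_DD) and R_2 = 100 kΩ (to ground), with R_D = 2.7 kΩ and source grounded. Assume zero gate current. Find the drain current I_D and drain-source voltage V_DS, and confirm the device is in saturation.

I_D ≈ 1.7 mA, V_DS ≈ 12 V

V_G = V_DD·R_2/(R_1+R_2) = 17×100/320 = 5.31 V. With the source grounded, V_GS = V_G = 5.31 V.
Assume saturation: I_D = (k_n/2)(V_GS − V_t)² = (0.38/2)×(5.31 − 2.3)² = 0.19×3.01² = 1.72 mA.
V_DS = V_DD − I_D·R_D = 17 − 1.72×2.7 = 12.3 V.
Saturation requires V_DS ≥ V_GS − V_t = 3.01 V; 12.3 ≥ 3.01 ✓.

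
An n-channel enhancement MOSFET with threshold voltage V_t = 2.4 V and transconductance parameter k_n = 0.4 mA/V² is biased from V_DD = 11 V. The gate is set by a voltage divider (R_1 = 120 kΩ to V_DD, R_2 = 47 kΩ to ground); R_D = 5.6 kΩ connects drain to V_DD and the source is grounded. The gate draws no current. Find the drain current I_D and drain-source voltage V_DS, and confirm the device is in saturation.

V_G = V_DD·R_2/(R_1+R_2) = 11×47/167 = 3.1 V. With the source grounded, V_GS = V_G = 3.1 V.
Assume saturation: I_D = (k_n/2)(V_GS − V_t)² = (0.4/2)×(3.1 − 2.4)² = 0.2×0.696² = 0.0968 mA.
V_DS = V_DD − I_D·R_D = 11 − 0.0968×5.6 = 10.5 V.
Saturation requires V_DS ≥ V_GS − V_t = 0.696 V; 10.5 ≥ 0.696 ✓.

I_D ≈ 0.097 mA, V_DS ≈ 10 V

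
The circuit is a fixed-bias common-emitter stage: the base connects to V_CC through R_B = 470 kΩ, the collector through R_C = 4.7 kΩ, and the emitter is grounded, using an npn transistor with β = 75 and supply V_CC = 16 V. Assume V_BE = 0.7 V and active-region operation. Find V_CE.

V_CE ≈ 4.5 V

Base loop: V_CC = I_B·R_B + V_BE, so I_B = (16 − 0.7)/470 kΩ = 0.0326 mA.
In the active region I_C = β·I_B = 75 × 0.0326 = 2.44 mA.
Collector loop: V_CE = V_CC − I_C·R_C = 16 − 2.44×4.7 = 4.52 V.
Since V_CE = 4.52 V > V_CE(sat) ≈ 0.2 V, the transistor is in the active region as assumed.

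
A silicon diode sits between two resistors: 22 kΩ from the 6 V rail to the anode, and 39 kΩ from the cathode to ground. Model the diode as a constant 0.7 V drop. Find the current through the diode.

I ≈ 0.087 mA

The two resistors are in series with the diode, so KVL gives 6 = I·22 + 0.7 + I·39.
I = (6 − 0.7) / (22 + 39) kΩ = 5.3 / 61 = 0.0869 mA.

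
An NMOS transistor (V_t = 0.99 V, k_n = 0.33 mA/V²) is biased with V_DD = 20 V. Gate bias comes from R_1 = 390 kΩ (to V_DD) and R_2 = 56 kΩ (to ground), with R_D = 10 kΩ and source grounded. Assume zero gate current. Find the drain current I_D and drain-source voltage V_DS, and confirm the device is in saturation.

I_D ≈ 0.38 mA, V_DS ≈ 16 V

V_G = V_DD·R_2/(R_1+R_2) = 20×56/446 = 2.51 V. With the source grounded, V_GS = V_G = 2.51 V.
Assume saturation: I_D = (k_n/2)(V_GS − V_t)² = (0.33/2)×(2.51 − 0.99)² = 0.165×1.52² = 0.382 mA.
V_DS = V_DD − I_D·R_D = 20 − 0.382×10 = 16.2 V.
Saturation requires V_DS ≥ V_GS − V_t = 1.52 V; 16.2 ≥ 1.52 ✓.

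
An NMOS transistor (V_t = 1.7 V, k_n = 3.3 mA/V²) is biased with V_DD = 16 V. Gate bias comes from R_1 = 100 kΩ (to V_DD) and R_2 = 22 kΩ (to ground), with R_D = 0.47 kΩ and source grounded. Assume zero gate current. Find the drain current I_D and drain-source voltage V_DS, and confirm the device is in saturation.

I_D ≈ 2.3 mA, V_DS ≈ 15 V

V_G = V_DD·R_2/(R_1+R_2) = 16×22/122 = 2.89 V. With the source grounded, V_GS = V_G = 2.89 V.
Assume saturation: I_D = (k_n/2)(V_GS − V_t)² = (3.3/2)×(2.89 − 1.7)² = 1.65×1.19² = 2.32 mA.
V_DS = V_DD − I_D·R_D = 16 − 2.32×0.47 = 14.9 V.
Saturation requires V_DS ≥ V_GS − V_t = 1.19 V; 14.9 ≥ 1.19 ✓.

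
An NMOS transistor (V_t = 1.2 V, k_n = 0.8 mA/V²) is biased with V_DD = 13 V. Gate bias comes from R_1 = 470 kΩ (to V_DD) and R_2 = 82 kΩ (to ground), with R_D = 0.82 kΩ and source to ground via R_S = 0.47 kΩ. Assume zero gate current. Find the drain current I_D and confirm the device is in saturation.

V_G = V_DD·R_2/(R_1+R_2) = 13×82/552 = 1.93 V.
Assume saturation: I_D = (k_n/2)(V_GS − V_t)² with V_GS = V_G − I_D·R_S = 1.93 − 0.47·I_D.
Substituting gives 0.0884·I_D² − 1.27·I_D + 0.214 = 0, with roots I_D = 0.17 or 14.3 mA.
The root I_D = 14.3 mA gives V_GS = -4.77 V ≤ V_t, so take I_D = 0.17 mA.
Then V_GS = 1.85 V and V_DS = V_DD − I_D(R_D+R_S) = 13 − 0.17×1.29 = 12.8 V.
Saturation requires V_DS ≥ V_GS − V_t = 0.651 V; 12.8 ≥ 0.651 ✓.

I_D ≈ 0.17 mA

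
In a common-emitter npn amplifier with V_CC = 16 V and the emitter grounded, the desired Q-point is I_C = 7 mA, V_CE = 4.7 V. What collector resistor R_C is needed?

Collector loop: V_CC = I_C·R_C + V_CE.
R_C = (V_CC − V_CE)/I_C = (16 − 4.7)/7 = 1.61 kΩ.

R_C ≈ 1.6 kΩ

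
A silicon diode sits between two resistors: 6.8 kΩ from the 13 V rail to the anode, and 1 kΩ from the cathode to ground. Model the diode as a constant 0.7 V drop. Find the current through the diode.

I ≈ 1.6 mA

The two resistors are in series with the diode, so KVL gives 13 = I·6.8 + 0.7 + I·1.
I = (13 − 0.7) / (6.8 + 1) kΩ = 12.3 / 7.8 = 1.58 mA.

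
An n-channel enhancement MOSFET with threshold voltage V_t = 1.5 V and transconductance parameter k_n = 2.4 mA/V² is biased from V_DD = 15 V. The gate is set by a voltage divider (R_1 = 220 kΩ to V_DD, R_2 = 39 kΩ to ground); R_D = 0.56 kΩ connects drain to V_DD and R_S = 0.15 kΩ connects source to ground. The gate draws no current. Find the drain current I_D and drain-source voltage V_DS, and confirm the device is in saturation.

V_G = V_DD·R_2/(R_1+R_2) = 15×39/259 = 2.26 V.
Assume saturation: I_D = (k_n/2)(V_GS − V_t)² with V_GS = V_G − I_D·R_S = 2.26 − 0.15·I_D.
Substituting gives 0.027·I_D² − 1.27·I_D + 0.691 = 0, with roots I_D = 0.549 or 46.6 mA.
The root I_D = 46.6 mA gives V_GS = -4.73 V ≤ V_t, so take I_D = 0.549 mA.
Then V_GS = 2.18 V and V_DS = V_DD − I_D(R_D+R_S) = 15 − 0.549×0.71 = 14.6 V.
Saturation requires V_DS ≥ V_GS − V_t = 0.676 V; 14.6 ≥ 0.676 ✓.

I_D ≈ 0.55 mA, V_DS ≈ 15 V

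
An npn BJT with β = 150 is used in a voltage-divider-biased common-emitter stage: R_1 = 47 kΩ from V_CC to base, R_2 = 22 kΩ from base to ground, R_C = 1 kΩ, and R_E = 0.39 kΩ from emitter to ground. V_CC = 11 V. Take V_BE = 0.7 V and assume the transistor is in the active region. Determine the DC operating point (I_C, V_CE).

Thevenize the base divider: V_Th = V_CC·R_2/(R_1+R_2) = 11×22/69 = 3.51 V, R_Th = R_1‖R_2 = 15 kΩ.
Base-emitter loop: V_Th = I_B·R_Th + V_BE + (β+1)I_B·R_E, so I_B = (3.51 − 0.7) / (15 + 151×0.39) = 0.038 mA.
I_C = β·I_B = 150×0.038 = 5.7 mA, and I_E = (β+1)I_B = 5.74 mA.
V_CE = V_CC − I_C·R_C − I_E·R_E = 11 − 5.7×1 − 5.74×0.39 = 3.06 V.
V_CE = 3.06 V > 0.2 V confirms active-region operation.

I_C ≈ 5.7 mA, V_CE ≈ 3.1 V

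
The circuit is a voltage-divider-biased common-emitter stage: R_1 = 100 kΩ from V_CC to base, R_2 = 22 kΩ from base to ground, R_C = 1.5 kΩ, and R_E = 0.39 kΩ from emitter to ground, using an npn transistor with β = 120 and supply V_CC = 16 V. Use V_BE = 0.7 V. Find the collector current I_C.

I_C ≈ 4 mA

Thevenize the base divider: V_Th = V_CC·R_2/(R_1+R_2) = 16×22/122 = 2.89 V, R_Th = R_1‖R_2 = 18 kΩ.
Base-emitter loop: V_Th = I_B·R_Th + V_BE + (β+1)I_B·R_E, so I_B = (2.89 − 0.7) / (18 + 121×0.39) = 0.0335 mA.
I_C = β·I_B = 120×0.0335 = 4.02 mA, and I_E = (β+1)I_B = 4.05 mA.
V_CE = V_CC − I_C·R_C − I_E·R_E = 16 − 4.02×1.5 − 4.05×0.39 = 8.39 V.
V_CE = 8.39 V > 0.2 V confirms active-region operation.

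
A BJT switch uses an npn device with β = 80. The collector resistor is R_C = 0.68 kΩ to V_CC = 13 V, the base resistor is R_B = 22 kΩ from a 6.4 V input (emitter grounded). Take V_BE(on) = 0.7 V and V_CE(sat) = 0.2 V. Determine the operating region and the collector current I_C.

Assume active: I_B = (6.4 − 0.7)/22 = 0.259 mA, giving I_C = β·I_B = 20.7 mA.
But then V_CE = 13 − 20.7×0.68 = -1.09 V < V_CE(sat) = 0.2 V — impossible in the active region.
So the transistor is saturated. With V_CE = 0.2 V, I_C = (V_CC − 0.2)/R_C = 12.8/0.68 = 18.8 mA.
Check: β·I_B = 20.7 mA > I_C = 18.8 mA, confirming saturation.

saturation; I_C ≈ 19 mA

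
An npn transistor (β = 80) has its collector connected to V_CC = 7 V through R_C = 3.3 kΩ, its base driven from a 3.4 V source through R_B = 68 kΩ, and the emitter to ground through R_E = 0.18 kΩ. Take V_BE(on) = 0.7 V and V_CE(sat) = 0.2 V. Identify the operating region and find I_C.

saturation; I_C ≈ 2 mA

Assume active: I_B = (3.4 − 0.7)/(68 + 81×0.18) = 0.0327 mA, I_C = β·I_B = 2.62 mA.
Then V_CE = 7 − 2.62×3.3 − 2.65×0.18 = -2.11 V < 0.2 V — the active assumption fails.
Re-solve with V_CE = 0.2 V. KCL at the emitter: V_E/R_E = (V_BB−0.7−V_E)/R_B + (V_CC−0.2−V_E)/R_C, giving V_E = 0.358 V.
I_C = (V_CC − 0.2 − V_E)/R_C = (6.8 − 0.358)/3.3 = 1.95 mA.
Check: I_B = (2.7 − 0.358)/68 = 0.0344 mA, and β·I_B = 2.76 mA > I_C, confirming saturation.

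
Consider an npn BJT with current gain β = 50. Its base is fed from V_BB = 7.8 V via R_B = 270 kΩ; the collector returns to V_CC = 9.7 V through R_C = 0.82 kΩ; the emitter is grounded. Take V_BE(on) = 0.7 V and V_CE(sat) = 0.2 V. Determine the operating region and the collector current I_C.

Assume active. Base-emitter loop: I_B = (V_BB − V_BE)/R_B = (7.8 − 0.7)/270 = 0.0263 mA.
I_C = β·I_B = 50×0.0263 = 1.31 mA.
V_CE = V_CC − I_C·R_C = 9.7 − 1.31×0.82 = 8.62 V > V_CE(sat), so the active-region assumption holds.

active; I_C ≈ 1.3 mA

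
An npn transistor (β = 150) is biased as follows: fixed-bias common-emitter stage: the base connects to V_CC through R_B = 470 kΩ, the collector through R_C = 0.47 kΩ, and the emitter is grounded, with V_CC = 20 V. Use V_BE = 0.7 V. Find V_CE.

V_CE ≈ 17 V

Base loop: V_CC = I_B·R_B + V_BE, so I_B = (20 − 0.7)/470 kΩ = 0.0411 mA.
In the active region I_C = β·I_B = 150 × 0.0411 = 6.16 mA.
Collector loop: V_CE = V_CC − I_C·R_C = 20 − 6.16×0.47 = 17.1 V.
Since V_CE = 17.1 V > V_CE(sat) ≈ 0.2 V, the transistor is in the active region as assumed.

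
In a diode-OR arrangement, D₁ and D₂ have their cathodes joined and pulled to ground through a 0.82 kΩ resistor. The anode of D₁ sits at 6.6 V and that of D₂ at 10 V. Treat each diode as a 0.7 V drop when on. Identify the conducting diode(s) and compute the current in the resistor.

Only D₂ conducts; I_R ≈ 11 mA

Assume both conduct. Then node N would need to be at both 6.6−0.7 = 5.9 V and 10−0.7 = 9.3 V, which is impossible.
Assume only D₂ conducts: V_N = 10 − 0.7 = 9.3 V, so I_R = 9.3/0.82 = 11.3 mA.
Check D₁: its anode-to-cathode voltage is 6.6 − 9.3 = -2.7 V < 0.7 V, so it is off. The assumption is consistent.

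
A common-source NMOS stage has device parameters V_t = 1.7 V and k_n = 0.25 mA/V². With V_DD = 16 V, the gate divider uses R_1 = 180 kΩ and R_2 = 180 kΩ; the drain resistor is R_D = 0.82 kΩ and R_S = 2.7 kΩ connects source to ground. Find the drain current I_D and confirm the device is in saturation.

V_G = V_DD·R_2/(R_1+R_2) = 16×180/360 = 8 V.
Assume saturation: I_D = (k_n/2)(V_GS − V_t)² with V_GS = V_G − I_D·R_S = 8 − 2.7·I_D.
Substituting gives 0.911·I_D² − 5.25·I_D + 4.96 = 0, with roots I_D = 1.19 or 4.57 mA.
The root I_D = 4.57 mA gives V_GS = -4.35 V ≤ V_t, so take I_D = 1.19 mA.
Then V_GS = 4.79 V and V_DS = V_DD − I_D(R_D+R_S) = 16 − 1.19×3.52 = 11.8 V.
Saturation requires V_DS ≥ V_GS − V_t = 3.09 V; 11.8 ≥ 3.09 ✓.

I_D ≈ 1.2 mA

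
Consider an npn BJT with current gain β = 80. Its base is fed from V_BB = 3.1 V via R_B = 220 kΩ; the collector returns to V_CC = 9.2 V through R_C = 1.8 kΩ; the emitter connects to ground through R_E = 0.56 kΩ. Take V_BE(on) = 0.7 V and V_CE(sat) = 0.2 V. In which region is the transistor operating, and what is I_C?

active; I_C ≈ 0.72 mA

Assume active. Base-emitter loop: I_B = (V_BB − V_BE)/(R_B + (β+1)R_E) = (3.1 − 0.7)/(220 + 81×0.56) = 0.00904 mA.
I_C = β·I_B = 80×0.00904 = 0.724 mA.
V_CE = V_CC − I_C·R_C − I_E·R_E = 9.2 − 0.724×1.8 − 0.733×0.56 = 7.49 V > V_CE(sat), so the active-region assumption holds.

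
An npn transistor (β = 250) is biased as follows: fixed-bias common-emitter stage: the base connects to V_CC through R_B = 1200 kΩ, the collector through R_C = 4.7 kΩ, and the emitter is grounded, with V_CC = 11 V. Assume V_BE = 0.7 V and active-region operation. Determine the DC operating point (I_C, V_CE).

I_C ≈ 2.1 mA, V_CE ≈ 0.91 V

Base loop: V_CC = I_B·R_B + V_BE, so I_B = (11 − 0.7)/1200 kΩ = 0.00858 mA.
In the active region I_C = β·I_B = 250 × 0.00858 = 2.15 mA.
Collector loop: V_CE = V_CC − I_C·R_C = 11 − 2.15×4.7 = 0.915 V.
Since V_CE = 0.915 V > V_CE(sat) ≈ 0.2 V, the transistor is in the active region as assumed.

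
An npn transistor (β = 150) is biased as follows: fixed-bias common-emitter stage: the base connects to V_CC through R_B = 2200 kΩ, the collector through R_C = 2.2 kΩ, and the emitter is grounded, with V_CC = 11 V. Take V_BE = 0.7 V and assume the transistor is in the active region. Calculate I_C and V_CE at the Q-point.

I_C ≈ 0.7 mA, V_CE ≈ 9.5 V

Base loop: V_CC = I_B·R_B + V_BE, so I_B = (11 − 0.7)/2200 kΩ = 0.00468 mA.
In the active region I_C = β·I_B = 150 × 0.00468 = 0.702 mA.
Collector loop: V_CE = V_CC − I_C·R_C = 11 − 0.702×2.2 = 9.46 V.
Since V_CE = 9.46 V > V_CE(sat) ≈ 0.2 V, the transistor is in the active region as assumed.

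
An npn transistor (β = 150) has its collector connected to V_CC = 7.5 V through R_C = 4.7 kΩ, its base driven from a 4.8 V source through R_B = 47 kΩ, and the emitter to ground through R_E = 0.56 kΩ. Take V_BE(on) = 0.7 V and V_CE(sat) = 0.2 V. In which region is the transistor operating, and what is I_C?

Assume active: I_B = (4.8 − 0.7)/(47 + 151×0.56) = 0.0312 mA, I_C = β·I_B = 4.67 mA.
Then V_CE = 7.5 − 4.67×4.7 − 4.71×0.56 = -17.1 V < 0.2 V — the active assumption fails.
Re-solve with V_CE = 0.2 V. KCL at the emitter: V_E/R_E = (V_BB−0.7−V_E)/R_B + (V_CC−0.2−V_E)/R_C, giving V_E = 0.812 V.
I_C = (V_CC − 0.2 − V_E)/R_C = (7.3 − 0.812)/4.7 = 1.38 mA.
Check: I_B = (4.1 − 0.812)/47 = 0.07 mA, and β·I_B = 10.5 mA > I_C, confirming saturation.

saturation; I_C ≈ 1.4 mA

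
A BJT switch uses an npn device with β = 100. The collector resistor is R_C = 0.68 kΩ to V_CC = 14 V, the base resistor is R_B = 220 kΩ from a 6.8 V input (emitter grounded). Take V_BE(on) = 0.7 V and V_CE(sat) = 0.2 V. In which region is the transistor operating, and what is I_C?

Assume active. Base-emitter loop: I_B = (V_BB − V_BE)/R_B = (6.8 − 0.7)/220 = 0.0277 mA.
I_C = β·I_B = 100×0.0277 = 2.77 mA.
V_CE = V_CC − I_C·R_C = 14 − 2.77×0.68 = 12.1 V > V_CE(sat), so the active-region assumption holds.

active; I_C ≈ 2.8 mA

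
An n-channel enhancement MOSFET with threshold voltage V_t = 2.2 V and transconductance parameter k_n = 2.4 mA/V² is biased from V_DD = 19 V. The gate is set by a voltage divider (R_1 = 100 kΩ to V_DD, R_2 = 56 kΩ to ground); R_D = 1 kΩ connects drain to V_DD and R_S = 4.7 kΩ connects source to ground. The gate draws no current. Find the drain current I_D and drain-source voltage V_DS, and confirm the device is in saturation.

V_G = V_DD·R_2/(R_1+R_2) = 19×56/156 = 6.82 V.
Assume saturation: I_D = (k_n/2)(V_GS − V_t)² with V_GS = V_G − I_D·R_S = 6.82 − 4.7·I_D.
Substituting gives 26.5·I_D² − 53.1·I_D + 25.6 = 0, with roots I_D = 0.808 or 1.2 mA.
The root I_D = 1.2 mA gives V_GS = 1.2 V ≤ V_t, so take I_D = 0.808 mA.
Then V_GS = 3.02 V and V_DS = V_DD − I_D(R_D+R_S) = 19 − 0.808×5.7 = 14.4 V.
Saturation requires V_DS ≥ V_GS − V_t = 0.821 V; 14.4 ≥ 0.821 ✓.

I_D ≈ 0.81 mA, V_DS ≈ 14 V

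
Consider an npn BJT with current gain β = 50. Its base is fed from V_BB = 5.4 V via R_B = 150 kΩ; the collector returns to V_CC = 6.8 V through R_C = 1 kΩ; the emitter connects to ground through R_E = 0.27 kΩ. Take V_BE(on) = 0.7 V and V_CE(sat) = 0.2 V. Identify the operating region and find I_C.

Assume active. Base-emitter loop: I_B = (V_BB − V_BE)/(R_B + (β+1)R_E) = (5.4 − 0.7)/(150 + 51×0.27) = 0.0287 mA.
I_C = β·I_B = 50×0.0287 = 1.43 mA.
V_CE = V_CC − I_C·R_C − I_E·R_E = 6.8 − 1.43×1 − 1.46×0.27 = 4.97 V > V_CE(sat), so the active-region assumption holds.

active; I_C ≈ 1.4 mA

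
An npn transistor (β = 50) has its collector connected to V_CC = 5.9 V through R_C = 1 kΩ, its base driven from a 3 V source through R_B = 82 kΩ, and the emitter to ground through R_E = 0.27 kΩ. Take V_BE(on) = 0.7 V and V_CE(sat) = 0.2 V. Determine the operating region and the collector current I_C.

active; I_C ≈ 1.2 mA

Assume active. Base-emitter loop: I_B = (V_BB − V_BE)/(R_B + (β+1)R_E) = (3 − 0.7)/(82 + 51×0.27) = 0.024 mA.
I_C = β·I_B = 50×0.024 = 1.2 mA.
V_CE = V_CC − I_C·R_C − I_E·R_E = 5.9 − 1.2×1 − 1.22×0.27 = 4.37 V > V_CE(sat), so the active-region assumption holds.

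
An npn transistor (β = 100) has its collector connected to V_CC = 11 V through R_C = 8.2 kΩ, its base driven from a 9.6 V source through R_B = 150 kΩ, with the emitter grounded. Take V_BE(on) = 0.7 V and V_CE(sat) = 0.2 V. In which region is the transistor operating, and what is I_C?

Assume active: I_B = (9.6 − 0.7)/150 = 0.0593 mA, giving I_C = β·I_B = 5.93 mA.
But then V_CE = 11 − 5.93×8.2 = -37.7 V < V_CE(sat) = 0.2 V — impossible in the active region.
So the transistor is saturated. With V_CE = 0.2 V, I_C = (V_CC − 0.2)/R_C = 10.8/8.2 = 1.32 mA.
Check: β·I_B = 5.93 mA > I_C = 1.32 mA, confirming saturation.

saturation; I_C ≈ 1.3 mA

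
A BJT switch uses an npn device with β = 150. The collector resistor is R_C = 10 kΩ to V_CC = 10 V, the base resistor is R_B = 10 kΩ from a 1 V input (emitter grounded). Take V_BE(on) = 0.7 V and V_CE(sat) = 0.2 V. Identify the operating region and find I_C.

Assume active: I_B = (1 − 0.7)/10 = 0.03 mA, giving I_C = β·I_B = 4.5 mA.
But then V_CE = 10 − 4.5×10 = -35 V < V_CE(sat) = 0.2 V — impossible in the active region.
So the transistor is saturated. With V_CE = 0.2 V, I_C = (V_CC − 0.2)/R_C = 9.8/10 = 0.98 mA.
Check: β·I_B = 4.5 mA > I_C = 0.98 mA, confirming saturation.

saturation; I_C ≈ 0.98 mA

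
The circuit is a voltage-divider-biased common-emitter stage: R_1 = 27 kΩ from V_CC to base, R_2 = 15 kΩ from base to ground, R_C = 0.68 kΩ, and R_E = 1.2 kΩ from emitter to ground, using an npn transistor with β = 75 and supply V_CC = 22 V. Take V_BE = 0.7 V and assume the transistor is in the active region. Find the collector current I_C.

I_C ≈ 5.3 mA

Thevenize the base divider: V_Th = V_CC·R_2/(R_1+R_2) = 22×15/42 = 7.86 V, R_Th = R_1‖R_2 = 9.64 kΩ.
Base-emitter loop: V_Th = I_B·R_Th + V_BE + (β+1)I_B·R_E, so I_B = (7.86 − 0.7) / (9.64 + 76×1.2) = 0.071 mA.
I_C = β·I_B = 75×0.071 = 5.32 mA, and I_E = (β+1)I_B = 5.39 mA.
V_CE = V_CC − I_C·R_C − I_E·R_E = 22 − 5.32×0.68 − 5.39×1.2 = 11.9 V.
V_CE = 11.9 V > 0.2 V confirms active-region operation.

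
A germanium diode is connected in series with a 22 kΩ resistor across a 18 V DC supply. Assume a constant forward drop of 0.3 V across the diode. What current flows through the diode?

I ≈ 0.8 mA

KVL around the loop: 18 = V_D + I·R = 0.3 + I × 22 kΩ.
So I = (18 − 0.3) / 22 kΩ = 17.7 / 22 = 0.805 mA.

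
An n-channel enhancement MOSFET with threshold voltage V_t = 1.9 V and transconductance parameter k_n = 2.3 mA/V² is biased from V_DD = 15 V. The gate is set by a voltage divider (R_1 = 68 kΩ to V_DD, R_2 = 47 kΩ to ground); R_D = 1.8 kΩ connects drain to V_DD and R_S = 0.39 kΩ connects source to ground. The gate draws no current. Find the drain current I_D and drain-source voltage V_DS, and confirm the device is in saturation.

V_G = V_DD·R_2/(R_1+R_2) = 15×47/115 = 6.13 V.
Assume saturation: I_D = (k_n/2)(V_GS − V_t)² with V_GS = V_G − I_D·R_S = 6.13 − 0.39·I_D.
Substituting gives 0.175·I_D² − 4.79·I_D + 20.6 = 0, with roots I_D = 5.33 or 22.1 mA.
The root I_D = 22.1 mA gives V_GS = -2.48 V ≤ V_t, so take I_D = 5.33 mA.
Then V_GS = 4.05 V and V_DS = V_DD − I_D(R_D+R_S) = 15 − 5.33×2.19 = 3.33 V.
Saturation requires V_DS ≥ V_GS − V_t = 2.15 V; 3.33 ≥ 2.15 ✓.

I_D ≈ 5.3 mA, V_DS ≈ 3.3 V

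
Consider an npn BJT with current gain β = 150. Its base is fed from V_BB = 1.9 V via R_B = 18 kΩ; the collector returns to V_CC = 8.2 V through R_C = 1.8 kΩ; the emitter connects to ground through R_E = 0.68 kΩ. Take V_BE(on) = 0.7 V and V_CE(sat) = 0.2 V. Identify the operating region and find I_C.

Assume active. Base-emitter loop: I_B = (V_BB − V_BE)/(R_B + (β+1)R_E) = (1.9 − 0.7)/(18 + 151×0.68) = 0.00994 mA.
I_C = β·I_B = 150×0.00994 = 1.49 mA.
V_CE = V_CC − I_C·R_C − I_E·R_E = 8.2 − 1.49×1.8 − 1.5×0.68 = 4.49 V > V_CE(sat), so the active-region assumption holds.

active; I_C ≈ 1.5 mA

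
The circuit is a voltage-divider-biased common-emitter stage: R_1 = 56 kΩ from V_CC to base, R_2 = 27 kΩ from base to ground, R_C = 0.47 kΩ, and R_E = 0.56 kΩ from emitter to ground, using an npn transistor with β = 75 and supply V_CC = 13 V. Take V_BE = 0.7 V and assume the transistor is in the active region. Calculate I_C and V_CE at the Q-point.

I_C ≈ 4.4 mA, V_CE ≈ 8.5 V

Thevenize the base divider: V_Th = V_CC·R_2/(R_1+R_2) = 13×27/83 = 4.23 V, R_Th = R_1‖R_2 = 18.2 kΩ.
Base-emitter loop: V_Th = I_B·R_Th + V_BE + (β+1)I_B·R_E, so I_B = (4.23 − 0.7) / (18.2 + 76×0.56) = 0.0581 mA.
I_C = β·I_B = 75×0.0581 = 4.35 mA, and I_E = (β+1)I_B = 4.41 mA.
V_CE = V_CC − I_C·R_C − I_E·R_E = 13 − 4.35×0.47 − 4.41×0.56 = 8.48 V.
V_CE = 8.48 V > 0.2 V confirms active-region operation.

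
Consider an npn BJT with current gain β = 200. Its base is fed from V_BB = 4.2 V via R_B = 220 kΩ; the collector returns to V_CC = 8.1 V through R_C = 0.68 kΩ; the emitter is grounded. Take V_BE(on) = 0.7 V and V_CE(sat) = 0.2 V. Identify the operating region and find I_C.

Assume active. Base-emitter loop: I_B = (V_BB − V_BE)/R_B = (4.2 − 0.7)/220 = 0.0159 mA.
I_C = β·I_B = 200×0.0159 = 3.18 mA.
V_CE = V_CC − I_C·R_C = 8.1 − 3.18×0.68 = 5.94 V > V_CE(sat), so the active-region assumption holds.

active; I_C ≈ 3.2 mA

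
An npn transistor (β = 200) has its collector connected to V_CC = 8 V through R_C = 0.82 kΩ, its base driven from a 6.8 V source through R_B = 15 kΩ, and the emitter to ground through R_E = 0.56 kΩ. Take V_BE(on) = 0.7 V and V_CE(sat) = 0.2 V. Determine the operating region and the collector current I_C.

Assume active: I_B = (6.8 − 0.7)/(15 + 201×0.56) = 0.0478 mA, I_C = β·I_B = 9.56 mA.
Then V_CE = 8 − 9.56×0.82 − 9.61×0.56 = -5.23 V < 0.2 V — the active assumption fails.
Re-solve with V_CE = 0.2 V. KCL at the emitter: V_E/R_E = (V_BB−0.7−V_E)/R_B + (V_CC−0.2−V_E)/R_C, giving V_E = 3.23 V.
I_C = (V_CC − 0.2 − V_E)/R_C = (7.8 − 3.23)/0.82 = 5.57 mA.
Check: I_B = (6.1 − 3.23)/15 = 0.191 mA, and β·I_B = 38.3 mA > I_C, confirming saturation.

saturation; I_C ≈ 5.6 mA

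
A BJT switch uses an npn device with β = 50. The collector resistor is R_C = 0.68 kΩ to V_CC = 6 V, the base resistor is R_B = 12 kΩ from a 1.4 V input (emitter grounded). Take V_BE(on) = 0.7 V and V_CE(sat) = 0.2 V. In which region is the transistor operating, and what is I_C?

active; I_C ≈ 2.9 mA

Assume active. Base-emitter loop: I_B = (V_BB − V_BE)/R_B = (1.4 − 0.7)/12 = 0.0583 mA.
I_C = β·I_B = 50×0.0583 = 2.92 mA.
V_CE = V_CC − I_C·R_C = 6 − 2.92×0.68 = 4.02 V > V_CE(sat), so the active-region assumption holds.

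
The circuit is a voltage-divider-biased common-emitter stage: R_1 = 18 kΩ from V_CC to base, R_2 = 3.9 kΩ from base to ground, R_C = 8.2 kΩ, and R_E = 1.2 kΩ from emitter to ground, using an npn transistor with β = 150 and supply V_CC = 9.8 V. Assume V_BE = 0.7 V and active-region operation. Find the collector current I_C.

I_C ≈ 0.85 mA

Thevenize the base divider: V_Th = V_CC·R_2/(R_1+R_2) = 9.8×3.9/21.9 = 1.75 V, R_Th = R_1‖R_2 = 3.21 kΩ.
Base-emitter loop: V_Th = I_B·R_Th + V_BE + (β+1)I_B·R_E, so I_B = (1.75 − 0.7) / (3.21 + 151×1.2) = 0.00567 mA.
I_C = β·I_B = 150×0.00567 = 0.85 mA, and I_E = (β+1)I_B = 0.856 mA.
V_CE = V_CC − I_C·R_C − I_E·R_E = 9.8 − 0.85×8.2 − 0.856×1.2 = 1.8 V.
V_CE = 1.8 V > 0.2 V confirms active-region operation.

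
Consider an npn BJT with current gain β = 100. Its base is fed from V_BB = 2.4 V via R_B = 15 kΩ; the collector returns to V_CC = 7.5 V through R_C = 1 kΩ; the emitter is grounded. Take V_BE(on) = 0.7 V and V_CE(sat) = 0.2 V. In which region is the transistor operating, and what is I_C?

saturation; I_C ≈ 7.3 mA

Assume active: I_B = (2.4 − 0.7)/15 = 0.113 mA, giving I_C = β·I_B = 11.3 mA.
But then V_CE = 7.5 − 11.3×1 = -3.83 V < V_CE(sat) = 0.2 V — impossible in the active region.
So the transistor is saturated. With V_CE = 0.2 V, I_C = (V_CC − 0.2)/R_C = 7.3/1 = 7.3 mA.
Check: β·I_B = 11.3 mA > I_C = 7.3 mA, confirming saturation.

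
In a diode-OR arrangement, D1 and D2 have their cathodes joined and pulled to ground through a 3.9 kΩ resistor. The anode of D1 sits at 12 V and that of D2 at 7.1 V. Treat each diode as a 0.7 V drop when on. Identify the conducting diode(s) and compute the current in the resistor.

Only D1 conducts; I_R ≈ 2.9 mA

Assume both conduct. Then node N would need to be at both 12−0.7 = 11.3 V and 7.1−0.7 = 6.4 V, which is impossible.
Assume only D1 conducts: V_N = 12 − 0.7 = 11.3 V, so I_R = 11.3/3.9 = 2.9 mA.
Check D2: its anode-to-cathode voltage is 7.1 − 11.3 = -4.2 V < 0.7 V, so it is off. The assumption is consistent.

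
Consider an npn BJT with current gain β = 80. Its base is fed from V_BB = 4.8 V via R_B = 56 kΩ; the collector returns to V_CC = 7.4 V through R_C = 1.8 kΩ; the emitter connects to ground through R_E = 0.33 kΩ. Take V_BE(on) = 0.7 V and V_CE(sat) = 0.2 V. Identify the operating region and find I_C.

Assume active: I_B = (4.8 − 0.7)/(56 + 81×0.33) = 0.0496 mA, I_C = β·I_B = 3.96 mA.
Then V_CE = 7.4 − 3.96×1.8 − 4.01×0.33 = -1.06 V < 0.2 V — the active assumption fails.
Re-solve with V_CE = 0.2 V. KCL at the emitter: V_E/R_E = (V_BB−0.7−V_E)/R_B + (V_CC−0.2−V_E)/R_C, giving V_E = 1.13 V.
I_C = (V_CC − 0.2 − V_E)/R_C = (7.2 − 1.13)/1.8 = 3.37 mA.
Check: I_B = (4.1 − 1.13)/56 = 0.053 mA, and β·I_B = 4.24 mA > I_C, confirming saturation.

saturation; I_C ≈ 3.4 mA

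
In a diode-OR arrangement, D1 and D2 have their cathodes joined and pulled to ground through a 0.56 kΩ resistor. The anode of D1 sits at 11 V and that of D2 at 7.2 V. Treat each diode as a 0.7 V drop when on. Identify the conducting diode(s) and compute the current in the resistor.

Only D1 conducts; I_R ≈ 18 mA

Assume both conduct. Then node N would need to be at both 11−0.7 = 10.3 V and 7.2−0.7 = 6.5 V, which is impossible.
Assume only D1 conducts: V_N = 11 − 0.7 = 10.3 V, so I_R = 10.3/0.56 = 18.4 mA.
Check D2: its anode-to-cathode voltage is 7.2 − 10.3 = -3.1 V < 0.7 V, so it is off. The assumption is consistent.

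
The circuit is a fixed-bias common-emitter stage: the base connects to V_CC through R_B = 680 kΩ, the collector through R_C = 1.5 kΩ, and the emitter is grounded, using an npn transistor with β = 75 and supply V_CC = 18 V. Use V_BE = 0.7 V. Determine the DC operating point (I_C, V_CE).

Base loop: V_CC = I_B·R_B + V_BE, so I_B = (18 − 0.7)/680 kΩ = 0.0254 mA.
In the active region I_C = β·I_B = 75 × 0.0254 = 1.91 mA.
Collector loop: V_CE = V_CC − I_C·R_C = 18 − 1.91×1.5 = 15.1 V.
Since V_CE = 15.1 V > V_CE(sat) ≈ 0.2 V, the transistor is in the active region as assumed.

I_C ≈ 1.9 mA, V_CE ≈ 15 V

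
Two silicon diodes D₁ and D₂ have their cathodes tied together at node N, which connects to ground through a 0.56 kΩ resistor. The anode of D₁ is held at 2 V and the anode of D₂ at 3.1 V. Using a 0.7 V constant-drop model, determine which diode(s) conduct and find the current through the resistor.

Only D₂ conducts; I_R ≈ 4.3 mA

Assume both conduct. Then node N would need to be at both 2−0.7 = 1.3 V and 3.1−0.7 = 2.4 V, which is impossible.
Assume only D₂ conducts: V_N = 3.1 − 0.7 = 2.4 V, so I_R = 2.4/0.56 = 4.29 mA.
Check D₁: its anode-to-cathode voltage is 2 − 2.4 = -0.4 V < 0.7 V, so it is off. The assumption is consistent.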